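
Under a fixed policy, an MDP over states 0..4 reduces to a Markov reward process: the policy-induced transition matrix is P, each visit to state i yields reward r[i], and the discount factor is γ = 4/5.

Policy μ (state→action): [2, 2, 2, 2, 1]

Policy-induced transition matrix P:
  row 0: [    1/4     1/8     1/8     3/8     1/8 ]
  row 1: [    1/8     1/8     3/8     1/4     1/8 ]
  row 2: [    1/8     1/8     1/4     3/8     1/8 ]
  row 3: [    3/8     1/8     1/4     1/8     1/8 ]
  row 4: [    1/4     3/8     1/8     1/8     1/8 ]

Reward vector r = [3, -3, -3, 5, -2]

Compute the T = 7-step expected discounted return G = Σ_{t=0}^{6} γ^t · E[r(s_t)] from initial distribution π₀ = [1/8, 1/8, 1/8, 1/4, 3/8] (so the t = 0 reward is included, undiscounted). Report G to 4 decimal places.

G = 1.6143

t=0: π = [0.1250, 0.1250, 0.1250, 0.2500, 0.3750], E[r] = 0.1250, γ^t·E[r] = 0.125000, running G = 0.125000
t=1: π = [0.2500, 0.2188, 0.2031, 0.2031, 0.1250], E[r] = 0.2500, γ^t·E[r] = 0.200000, running G = 0.325000
t=2: π = [0.2227, 0.1563, 0.2305, 0.2656, 0.1250], E[r] = 0.5859, γ^t·E[r] = 0.375000, running G = 0.700000
t=3: π = [0.2349, 0.1563, 0.2261, 0.2578, 0.1250], E[r] = 0.5967, γ^t·E[r] = 0.305500, running G = 1.005500
t=4: π = [0.2344, 0.1563, 0.2245, 0.2598, 0.1250], E[r] = 0.6097, γ^t·E[r] = 0.249750, running G = 1.255250
t=5: π = [0.2349, 0.1563, 0.2246, 0.2593, 0.1250], E[r] = 0.6084, γ^t·E[r] = 0.199375, running G = 1.454625
t=6: π = [0.2348, 0.1563, 0.2245, 0.2594, 0.1250], E[r] = 0.6090, γ^t·E[r] = 0.159650, running G = 1.614275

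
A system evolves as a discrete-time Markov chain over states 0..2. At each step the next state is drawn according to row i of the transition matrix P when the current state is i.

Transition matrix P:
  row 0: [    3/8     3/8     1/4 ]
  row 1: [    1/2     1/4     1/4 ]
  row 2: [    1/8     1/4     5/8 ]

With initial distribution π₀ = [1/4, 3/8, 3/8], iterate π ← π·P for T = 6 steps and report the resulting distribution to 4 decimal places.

π = [0.3112, 0.2889, 0.3999]

t=0: π = [0.2500, 0.3750, 0.3750]
t=1: π = [0.3281, 0.2813, 0.3906]
t=2: π = [0.3125, 0.2910, 0.3965]
t=3: π = [0.3123, 0.2891, 0.3987]
t=4: π = [0.3115, 0.2890, 0.3995]
t=5: π = [0.3113, 0.2889, 0.3998]
t=6: π = [0.3112, 0.2889, 0.3999]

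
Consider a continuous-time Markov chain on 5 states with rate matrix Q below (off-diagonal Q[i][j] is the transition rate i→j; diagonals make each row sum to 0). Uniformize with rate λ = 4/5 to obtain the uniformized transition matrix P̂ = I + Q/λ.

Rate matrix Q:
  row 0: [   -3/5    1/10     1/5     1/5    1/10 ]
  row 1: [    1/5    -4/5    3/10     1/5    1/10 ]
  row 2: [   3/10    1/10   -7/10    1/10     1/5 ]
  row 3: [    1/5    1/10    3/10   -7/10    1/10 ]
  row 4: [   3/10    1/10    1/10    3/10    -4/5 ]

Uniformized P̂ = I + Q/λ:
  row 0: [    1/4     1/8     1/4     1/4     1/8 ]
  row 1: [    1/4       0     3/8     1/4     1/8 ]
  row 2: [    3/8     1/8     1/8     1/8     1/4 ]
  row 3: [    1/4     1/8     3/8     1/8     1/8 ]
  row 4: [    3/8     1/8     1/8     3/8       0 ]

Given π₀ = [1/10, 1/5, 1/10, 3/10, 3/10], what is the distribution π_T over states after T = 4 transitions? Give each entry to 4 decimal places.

π = [0.2972, 0.1111, 0.2432, 0.2107, 0.1378]

t=0: π = [0.1000, 0.2000, 0.1000, 0.3000, 0.3000]
t=1: π = [0.3000, 0.1000, 0.2625, 0.2375, 0.1000]
t=2: π = [0.2953, 0.1125, 0.2469, 0.2000, 0.1453]
t=3: π = [0.2990, 0.1109, 0.2400, 0.2123, 0.1377]
t=4: π = [0.2972, 0.1111, 0.2432, 0.2107, 0.1378]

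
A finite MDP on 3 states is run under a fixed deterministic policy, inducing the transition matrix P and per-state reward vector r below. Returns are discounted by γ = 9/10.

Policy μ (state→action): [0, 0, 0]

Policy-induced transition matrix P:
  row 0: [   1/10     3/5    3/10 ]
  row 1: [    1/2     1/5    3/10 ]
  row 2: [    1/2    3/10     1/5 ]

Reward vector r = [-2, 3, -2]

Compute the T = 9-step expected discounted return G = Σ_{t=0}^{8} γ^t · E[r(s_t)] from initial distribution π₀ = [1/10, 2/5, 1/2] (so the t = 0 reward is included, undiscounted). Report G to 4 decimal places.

t=0: π = [0.1000, 0.4000, 0.5000], E[r] = 0.0000, γ^t·E[r] = 0.000000, running G = 0.000000
t=1: π = [0.4600, 0.2900, 0.2500], E[r] = -0.5500, γ^t·E[r] = -0.495000, running G = -0.495000
t=2: π = [0.3160, 0.4090, 0.2750], E[r] = 0.0450, γ^t·E[r] = 0.036450, running G = -0.458550
t=3: π = [0.3736, 0.3539, 0.2725], E[r] = -0.2305, γ^t·E[r] = -0.168035, running G = -0.626585
t=4: π = [0.3506, 0.3767, 0.2728], E[r] = -0.1166, γ^t·E[r] = -0.076468, running G = -0.703053
t=5: π = [0.3598, 0.3675, 0.2727], E[r] = -0.1625, γ^t·E[r] = -0.095958, running G = -0.799011
t=6: π = [0.3561, 0.3712, 0.2727], E[r] = -0.1441, γ^t·E[r] = -0.076573, running G = -0.875583
t=7: π = [0.3576, 0.3697, 0.2727], E[r] = -0.1515, γ^t·E[r] = -0.072441, running G = -0.948025
t=8: π = [0.3570, 0.3703, 0.2727], E[r] = -0.1485, γ^t·E[r] = -0.063928, running G = -1.011953

G = -1.0120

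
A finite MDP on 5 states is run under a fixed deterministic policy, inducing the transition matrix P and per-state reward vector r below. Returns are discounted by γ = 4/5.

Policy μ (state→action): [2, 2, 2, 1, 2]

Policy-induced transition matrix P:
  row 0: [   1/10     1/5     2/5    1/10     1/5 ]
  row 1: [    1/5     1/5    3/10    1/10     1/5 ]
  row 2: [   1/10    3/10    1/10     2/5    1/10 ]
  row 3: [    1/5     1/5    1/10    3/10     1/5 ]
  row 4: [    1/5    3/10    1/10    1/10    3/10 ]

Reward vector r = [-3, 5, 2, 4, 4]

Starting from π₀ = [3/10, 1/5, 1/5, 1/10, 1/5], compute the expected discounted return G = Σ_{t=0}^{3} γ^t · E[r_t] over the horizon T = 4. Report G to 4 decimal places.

t=0: π = [0.3000, 0.2000, 0.2000, 0.1000, 0.2000], E[r] = 1.7000, γ^t·E[r] = 1.700000, running G = 1.700000
t=1: π = [0.1500, 0.2400, 0.2300, 0.1800, 0.2000], E[r] = 2.7300, γ^t·E[r] = 2.184000, running G = 3.884000
t=2: π = [0.1620, 0.2430, 0.1930, 0.2050, 0.1970], E[r] = 2.7230, γ^t·E[r] = 1.742720, running G = 5.626720
t=3: π = [0.1645, 0.2390, 0.1972, 0.1989, 0.2004], E[r] = 2.6931, γ^t·E[r] = 1.378867, running G = 7.005587

G = 7.0056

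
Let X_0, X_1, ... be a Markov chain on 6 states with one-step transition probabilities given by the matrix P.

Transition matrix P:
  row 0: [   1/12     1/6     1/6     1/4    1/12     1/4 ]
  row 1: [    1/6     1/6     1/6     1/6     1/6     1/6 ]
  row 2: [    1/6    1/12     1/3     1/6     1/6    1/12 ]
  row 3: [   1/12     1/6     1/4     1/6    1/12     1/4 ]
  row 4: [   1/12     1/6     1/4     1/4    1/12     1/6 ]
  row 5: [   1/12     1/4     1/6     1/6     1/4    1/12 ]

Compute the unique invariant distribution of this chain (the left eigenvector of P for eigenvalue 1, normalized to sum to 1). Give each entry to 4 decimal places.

Balance equations π_j = Σ_i π_i·P[i][j]:
  π_0 = 1/12·π_0 + 1/6·π_1 + 1/6·π_2 + 1/12·π_3 + 1/12·π_4 + 1/12·π_5
  π_1 = 1/6·π_0 + 1/6·π_1 + 1/12·π_2 + 1/6·π_3 + 1/6·π_4 + 1/4·π_5
  π_2 = 1/6·π_0 + 1/6·π_1 + 1/3·π_2 + 1/4·π_3 + 1/4·π_4 + 1/6·π_5
  π_3 = 1/4·π_0 + 1/6·π_1 + 1/6·π_2 + 1/6·π_3 + 1/4·π_4 + 1/6·π_5
  π_4 = 1/12·π_0 + 1/6·π_1 + 1/6·π_2 + 1/12·π_3 + 1/12·π_4 + 1/4·π_5
  normalize: π_0 + π_1 + π_2 + π_3 + π_4 + π_5 = 1
Solving the linear system gives exactly π = [15508/133535, 4287/26707, 31126/133535, 16/85, 19054/133535, 21276/133535].

π = [0.1161, 0.1605, 0.2331, 0.1882, 0.1427, 0.1593]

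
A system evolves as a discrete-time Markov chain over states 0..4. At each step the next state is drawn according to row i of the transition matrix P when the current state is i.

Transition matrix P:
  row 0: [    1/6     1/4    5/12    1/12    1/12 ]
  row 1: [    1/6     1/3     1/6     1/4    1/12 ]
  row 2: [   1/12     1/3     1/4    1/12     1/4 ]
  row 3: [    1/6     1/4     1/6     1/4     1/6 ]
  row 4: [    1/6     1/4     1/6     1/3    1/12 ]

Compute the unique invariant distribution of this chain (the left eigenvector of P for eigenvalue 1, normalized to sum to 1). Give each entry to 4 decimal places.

Balance equations π_j = Σ_i π_i·P[i][j]:
  π_0 = 1/6·π_0 + 1/6·π_1 + 1/12·π_2 + 1/6·π_3 + 1/6·π_4
  π_1 = 1/4·π_0 + 1/3·π_1 + 1/3·π_2 + 1/4·π_3 + 1/4·π_4
  π_2 = 5/12·π_0 + 1/6·π_1 + 1/4·π_2 + 1/6·π_3 + 1/6·π_4
  π_3 = 1/12·π_0 + 1/4·π_1 + 1/12·π_2 + 1/4·π_3 + 1/3·π_4
  normalize: π_0 + π_1 + π_2 + π_3 + π_4 = 1
Solving the linear system gives exactly π = [4/27, 29/99, 2/9, 257/1287, 529/3861].

π = [0.1481, 0.2929, 0.2222, 0.1997, 0.1370]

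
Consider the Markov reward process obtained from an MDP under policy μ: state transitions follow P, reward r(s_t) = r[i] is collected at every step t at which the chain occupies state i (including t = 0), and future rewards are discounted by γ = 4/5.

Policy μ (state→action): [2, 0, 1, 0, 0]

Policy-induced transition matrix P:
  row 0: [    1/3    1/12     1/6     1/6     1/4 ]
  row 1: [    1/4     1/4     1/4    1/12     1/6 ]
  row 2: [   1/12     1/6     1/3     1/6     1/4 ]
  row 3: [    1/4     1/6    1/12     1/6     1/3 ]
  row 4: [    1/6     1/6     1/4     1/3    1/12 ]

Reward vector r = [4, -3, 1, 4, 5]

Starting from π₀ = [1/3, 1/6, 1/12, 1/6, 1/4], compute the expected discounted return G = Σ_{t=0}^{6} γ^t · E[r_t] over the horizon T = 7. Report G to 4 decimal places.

t=0: π = [0.3333, 0.1667, 0.0833, 0.1667, 0.2500], E[r] = 2.8333, γ^t·E[r] = 2.833333, running G = 2.833333
t=1: π = [0.2431, 0.1528, 0.2014, 0.1944, 0.2083], E[r] = 2.5347, γ^t·E[r] = 2.027778, running G = 4.861111
t=2: π = [0.2193, 0.1591, 0.2141, 0.1887, 0.2188], E[r] = 2.4624, γ^t·E[r] = 1.575926, running G = 6.437037
t=3: π = [0.2144, 0.1617, 0.2181, 0.1899, 0.2160], E[r] = 2.4301, γ^t·E[r] = 1.244198, running G = 7.681235
t=4: π = [0.2135, 0.1623, 0.2187, 0.1892, 0.2164], E[r] = 2.4244, γ^t·E[r] = 0.993044, running G = 8.674278
t=5: π = [0.2133, 0.1624, 0.2189, 0.1892, 0.2162], E[r] = 2.4227, γ^t·E[r] = 0.793875, running G = 9.468153
t=6: π = [0.2133, 0.1624, 0.2189, 0.1892, 0.2162], E[r] = 2.4224, γ^t·E[r] = 0.635030, running G = 10.103183

G = 10.1032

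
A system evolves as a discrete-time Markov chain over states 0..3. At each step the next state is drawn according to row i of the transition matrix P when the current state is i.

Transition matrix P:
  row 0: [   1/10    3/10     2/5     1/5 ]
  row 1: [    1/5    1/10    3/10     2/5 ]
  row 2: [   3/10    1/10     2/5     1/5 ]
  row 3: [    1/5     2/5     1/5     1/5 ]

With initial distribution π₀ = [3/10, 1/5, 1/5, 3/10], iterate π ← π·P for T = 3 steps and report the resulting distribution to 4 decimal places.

π = [0.2114, 0.2176, 0.3290, 0.2420]

t=0: π = [0.3000, 0.2000, 0.2000, 0.3000]
t=1: π = [0.1900, 0.2500, 0.3200, 0.2400]
t=2: π = [0.2130, 0.2100, 0.3270, 0.2500]
t=3: π = [0.2114, 0.2176, 0.3290, 0.2420]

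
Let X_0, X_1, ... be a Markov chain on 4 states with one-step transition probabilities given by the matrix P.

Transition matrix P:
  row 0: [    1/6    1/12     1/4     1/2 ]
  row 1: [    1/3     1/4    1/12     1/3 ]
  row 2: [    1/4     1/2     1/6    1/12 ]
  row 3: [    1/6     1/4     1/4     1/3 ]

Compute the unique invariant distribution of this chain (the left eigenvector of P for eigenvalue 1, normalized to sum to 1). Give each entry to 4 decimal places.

Balance equations π_j = Σ_i π_i·P[i][j]:
  π_0 = 1/6·π_0 + 1/3·π_1 + 1/4·π_2 + 1/6·π_3
  π_1 = 1/12·π_0 + 1/4·π_1 + 1/2·π_2 + 1/4·π_3
  π_2 = 1/4·π_0 + 1/12·π_1 + 1/6·π_2 + 1/4·π_3
  normalize: π_0 + π_1 + π_2 + π_3 = 1
Solving the linear system gives exactly π = [75/332, 259/996, 95/498, 161/498].

π = [0.2259, 0.2600, 0.1908, 0.3233]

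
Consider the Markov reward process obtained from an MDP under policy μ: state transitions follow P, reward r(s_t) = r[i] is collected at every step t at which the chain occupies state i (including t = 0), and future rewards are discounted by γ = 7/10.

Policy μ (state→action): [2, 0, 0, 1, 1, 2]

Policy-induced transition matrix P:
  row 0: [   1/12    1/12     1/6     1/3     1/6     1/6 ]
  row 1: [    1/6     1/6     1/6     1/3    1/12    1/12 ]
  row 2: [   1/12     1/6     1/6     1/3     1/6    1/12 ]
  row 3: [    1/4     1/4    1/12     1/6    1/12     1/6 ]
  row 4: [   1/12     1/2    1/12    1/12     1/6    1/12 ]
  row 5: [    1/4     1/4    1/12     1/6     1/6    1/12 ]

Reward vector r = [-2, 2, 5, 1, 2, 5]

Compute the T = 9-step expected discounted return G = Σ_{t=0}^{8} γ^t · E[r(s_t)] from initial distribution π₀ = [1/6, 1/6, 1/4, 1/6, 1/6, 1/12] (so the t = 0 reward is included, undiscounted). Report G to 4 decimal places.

t=0: π = [0.1667, 0.1667, 0.2500, 0.1667, 0.1667, 0.0833], E[r] = 2.1667, γ^t·E[r] = 2.166667, running G = 2.166667
t=1: π = [0.1389, 0.2292, 0.1319, 0.2500, 0.1389, 0.1111], E[r] = 1.9236, γ^t·E[r] = 1.346528, running G = 3.513194
t=2: π = [0.1626, 0.2315, 0.1250, 0.2384, 0.1267, 0.1157], E[r] = 1.8333, γ^t·E[r] = 0.898333, running G = 4.411528
t=3: π = [0.1617, 0.2249, 0.1266, 0.2426, 0.1275, 0.1168], E[r] = 1.8408, γ^t·E[r] = 0.631397, running G = 5.042925
t=4: π = [0.1620, 0.2256, 0.1261, 0.2416, 0.1277, 0.1170], E[r] = 1.8399, γ^t·E[r] = 0.441763, running G = 5.484688
t=5: π = [0.1619, 0.2256, 0.1261, 0.2416, 0.1277, 0.1170], E[r] = 1.8401, γ^t·E[r] = 0.309259, running G = 5.793947
t=6: π = [0.1619, 0.2256, 0.1261, 0.2416, 0.1277, 0.1170], E[r] = 1.8401, γ^t·E[r] = 0.216481, running G = 6.010428
t=7: π = [0.1619, 0.2256, 0.1261, 0.2416, 0.1277, 0.1170], E[r] = 1.8401, γ^t·E[r] = 0.151537, running G = 6.161965
t=8: π = [0.1619, 0.2256, 0.1261, 0.2416, 0.1277, 0.1170], E[r] = 1.8401, γ^t·E[r] = 0.106076, running G = 6.268041

G = 6.2680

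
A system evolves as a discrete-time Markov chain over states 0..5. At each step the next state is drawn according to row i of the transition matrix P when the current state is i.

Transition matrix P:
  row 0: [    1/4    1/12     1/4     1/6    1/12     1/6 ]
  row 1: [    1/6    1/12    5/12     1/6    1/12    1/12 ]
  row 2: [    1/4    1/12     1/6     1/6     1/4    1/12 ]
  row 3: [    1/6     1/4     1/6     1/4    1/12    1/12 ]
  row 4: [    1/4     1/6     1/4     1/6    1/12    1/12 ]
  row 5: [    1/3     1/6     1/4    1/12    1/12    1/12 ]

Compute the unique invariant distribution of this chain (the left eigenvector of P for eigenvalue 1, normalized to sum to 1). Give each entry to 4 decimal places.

Balance equations π_j = Σ_i π_i·P[i][j]:
  π_0 = 1/4·π_0 + 1/6·π_1 + 1/4·π_2 + 1/6·π_3 + 1/4·π_4 + 1/3·π_5
  π_1 = 1/12·π_0 + 1/12·π_1 + 1/12·π_2 + 1/4·π_3 + 1/6·π_4 + 1/6·π_5
  π_2 = 1/4·π_0 + 5/12·π_1 + 1/6·π_2 + 1/6·π_3 + 1/4·π_4 + 1/4·π_5
  π_3 = 1/6·π_0 + 1/6·π_1 + 1/6·π_2 + 1/4·π_3 + 1/6·π_4 + 1/12·π_5
  π_4 = 1/12·π_0 + 1/12·π_1 + 1/4·π_2 + 1/12·π_3 + 1/12·π_4 + 1/12·π_5
  normalize: π_0 + π_1 + π_2 + π_3 + π_4 + π_5 = 1
Solving the linear system gives exactly π = [31153/133541, 17479/133541, 63469/267082, 46065/267082, 32835/267082, 27449/267082].

π = [0.2333, 0.1309, 0.2376, 0.1725, 0.1229, 0.1028]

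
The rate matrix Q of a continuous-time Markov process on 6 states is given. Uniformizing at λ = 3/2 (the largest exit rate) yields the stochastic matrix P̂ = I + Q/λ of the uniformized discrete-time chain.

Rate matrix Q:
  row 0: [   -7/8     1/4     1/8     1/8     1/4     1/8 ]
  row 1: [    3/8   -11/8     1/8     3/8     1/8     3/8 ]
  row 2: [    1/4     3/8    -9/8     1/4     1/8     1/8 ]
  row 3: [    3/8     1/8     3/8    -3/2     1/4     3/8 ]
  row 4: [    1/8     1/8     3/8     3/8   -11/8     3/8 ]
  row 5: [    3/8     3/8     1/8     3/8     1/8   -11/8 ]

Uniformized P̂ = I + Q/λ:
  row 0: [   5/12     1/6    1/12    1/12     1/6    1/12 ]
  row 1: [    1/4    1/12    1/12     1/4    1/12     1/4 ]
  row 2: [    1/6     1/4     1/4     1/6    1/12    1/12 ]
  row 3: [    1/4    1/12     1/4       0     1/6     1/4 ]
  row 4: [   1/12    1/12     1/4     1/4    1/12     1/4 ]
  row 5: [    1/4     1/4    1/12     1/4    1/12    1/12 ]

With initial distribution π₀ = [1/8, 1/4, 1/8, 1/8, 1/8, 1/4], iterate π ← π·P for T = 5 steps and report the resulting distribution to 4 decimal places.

t=0: π = [0.1250, 0.2500, 0.1250, 0.1250, 0.1250, 0.2500]
t=1: π = [0.2396, 0.1563, 0.1458, 0.1875, 0.1042, 0.1667]
t=2: π = [0.2604, 0.1554, 0.1563, 0.1510, 0.1189, 0.1580]
t=3: π = [0.2606, 0.1574, 0.1544, 0.1558, 0.1176, 0.1542]
t=4: π = [0.2610, 0.1565, 0.1546, 0.1548, 0.1180, 0.1551]
t=5: π = [0.2609, 0.1567, 0.1546, 0.1549, 0.1180, 0.1549]

π = [0.2609, 0.1567, 0.1546, 0.1549, 0.1180, 0.1549]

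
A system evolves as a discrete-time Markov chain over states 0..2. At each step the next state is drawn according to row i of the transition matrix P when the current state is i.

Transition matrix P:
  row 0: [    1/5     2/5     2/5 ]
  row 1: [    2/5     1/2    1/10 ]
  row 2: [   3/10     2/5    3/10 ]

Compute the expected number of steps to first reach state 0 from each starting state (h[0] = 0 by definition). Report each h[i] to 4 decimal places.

First-step conditioning: h[0] = 0; for i ≠ 0, h[i] = 1 + Σ_k P[i][k]·h[k].
  h[1] = 1 + 1/2·h[1] + 1/10·h[2]
  h[2] = 1 + 2/5·h[1] + 3/10·h[2]
Solving the 2×2 linear system over states ≠ 0 gives exactly h = [0, 80/31, 90/31] (h[0] = 0 is the target).

h = [0.0000, 2.5806, 2.9032]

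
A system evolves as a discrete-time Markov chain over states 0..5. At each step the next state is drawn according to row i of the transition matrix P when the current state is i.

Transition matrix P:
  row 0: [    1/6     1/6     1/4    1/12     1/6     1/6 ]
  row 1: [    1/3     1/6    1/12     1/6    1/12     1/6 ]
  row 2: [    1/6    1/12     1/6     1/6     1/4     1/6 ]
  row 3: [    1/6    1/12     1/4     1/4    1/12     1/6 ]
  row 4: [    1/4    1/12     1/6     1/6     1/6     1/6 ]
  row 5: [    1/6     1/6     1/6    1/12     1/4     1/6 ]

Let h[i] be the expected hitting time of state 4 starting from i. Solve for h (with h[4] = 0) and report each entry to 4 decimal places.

First-step conditioning: h[4] = 0; for i ≠ 4, h[i] = 1 + Σ_k P[i][k]·h[k].
  h[0] = 1 + 1/6·h[0] + 1/6·h[1] + 1/4·h[2] + 1/12·h[3] + 1/6·h[5]
  h[1] = 1 + 1/3·h[0] + 1/6·h[1] + 1/12·h[2] + 1/6·h[3] + 1/6·h[5]
  h[2] = 1 + 1/6·h[0] + 1/12·h[1] + 1/6·h[2] + 1/6·h[3] + 1/6·h[5]
  h[3] = 1 + 1/6·h[0] + 1/12·h[1] + 1/4·h[2] + 1/4·h[3] + 1/6·h[5]
  h[5] = 1 + 1/6·h[0] + 1/6·h[1] + 1/6·h[2] + 1/12·h[3] + 1/6·h[5]
Solving the 5×5 linear system over states ≠ 4 gives exactly h = [55836/9727, 61632/9727, 51480/9727, 60840/9727, 0, 726/137] (h[4] = 0 is the target).

h = [5.7403, 6.3362, 5.2925, 6.2548, 0.0000, 5.2993]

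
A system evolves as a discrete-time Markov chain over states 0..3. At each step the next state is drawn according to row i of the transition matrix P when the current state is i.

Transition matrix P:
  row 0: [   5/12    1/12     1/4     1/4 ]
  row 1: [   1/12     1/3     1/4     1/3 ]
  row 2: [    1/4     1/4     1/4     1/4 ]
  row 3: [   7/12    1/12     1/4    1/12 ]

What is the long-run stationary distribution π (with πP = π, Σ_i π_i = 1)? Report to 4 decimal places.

π = [0.3571, 0.1667, 0.2500, 0.2262]

Balance equations π_j = Σ_i π_i·P[i][j]:
  π_0 = 5/12·π_0 + 1/12·π_1 + 1/4·π_2 + 7/12·π_3
  π_1 = 1/12·π_0 + 1/3·π_1 + 1/4·π_2 + 1/12·π_3
  π_2 = 1/4·π_0 + 1/4·π_1 + 1/4·π_2 + 1/4·π_3
  normalize: π_0 + π_1 + π_2 + π_3 = 1
Solving the linear system gives exactly π = [5/14, 1/6, 1/4, 19/84].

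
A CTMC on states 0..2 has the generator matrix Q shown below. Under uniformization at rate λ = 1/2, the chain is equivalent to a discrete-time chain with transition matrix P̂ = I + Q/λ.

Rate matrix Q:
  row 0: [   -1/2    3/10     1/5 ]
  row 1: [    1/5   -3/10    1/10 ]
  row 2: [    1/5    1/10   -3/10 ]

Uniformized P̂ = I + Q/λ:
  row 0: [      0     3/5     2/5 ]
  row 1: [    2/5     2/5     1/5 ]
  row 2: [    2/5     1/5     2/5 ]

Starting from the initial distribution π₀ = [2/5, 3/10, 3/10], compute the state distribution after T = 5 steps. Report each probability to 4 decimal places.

π = [0.2845, 0.3936, 0.3218]

t=0: π = [0.4000, 0.3000, 0.3000]
t=1: π = [0.2400, 0.4200, 0.3400]
t=2: π = [0.3040, 0.3800, 0.3160]
t=3: π = [0.2784, 0.3976, 0.3240]
t=4: π = [0.2886, 0.3909, 0.3205]
t=5: π = [0.2845, 0.3936, 0.3218]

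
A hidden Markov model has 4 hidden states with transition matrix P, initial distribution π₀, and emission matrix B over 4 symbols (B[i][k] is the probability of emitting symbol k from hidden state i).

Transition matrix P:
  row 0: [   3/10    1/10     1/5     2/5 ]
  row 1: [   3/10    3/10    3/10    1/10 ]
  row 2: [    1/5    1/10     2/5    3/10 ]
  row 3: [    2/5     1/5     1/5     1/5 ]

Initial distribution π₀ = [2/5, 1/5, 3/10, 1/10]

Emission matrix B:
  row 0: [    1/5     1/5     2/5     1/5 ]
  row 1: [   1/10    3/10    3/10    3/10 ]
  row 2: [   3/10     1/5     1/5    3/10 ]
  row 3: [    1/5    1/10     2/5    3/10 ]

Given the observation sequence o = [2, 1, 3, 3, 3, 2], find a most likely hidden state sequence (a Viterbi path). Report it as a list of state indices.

path = [0, 0, 3, 0, 3, 0]

t=0: δ = [1.600e-01, 6.000e-02, 6.000e-02, 4.000e-02]  (obs o_0=2)
t=1: δ = [9.600e-03, 5.400e-03, 6.400e-03, 6.400e-03]  ψ = [0, 1, 0, 0]  (obs o_1=1)
t=2: δ = [5.760e-04, 4.860e-04, 7.680e-04, 1.152e-03]  ψ = [0, 1, 2, 0]  (obs o_2=3)
t=3: δ = [9.216e-05, 6.912e-05, 9.216e-05, 6.912e-05]  ψ = [3, 3, 2, 0]  (obs o_3=3)
t=4: δ = [5.530e-06, 6.221e-06, 1.106e-05, 1.106e-05]  ψ = [0, 1, 2, 0]  (obs o_4=3)
t=5: δ = [1.769e-06, 6.636e-07, 8.847e-07, 1.327e-06]  ψ = [3, 3, 2, 2]  (obs o_5=2)
backtrack: best end state = 0; path = [0, 0, 3, 0, 3, 0]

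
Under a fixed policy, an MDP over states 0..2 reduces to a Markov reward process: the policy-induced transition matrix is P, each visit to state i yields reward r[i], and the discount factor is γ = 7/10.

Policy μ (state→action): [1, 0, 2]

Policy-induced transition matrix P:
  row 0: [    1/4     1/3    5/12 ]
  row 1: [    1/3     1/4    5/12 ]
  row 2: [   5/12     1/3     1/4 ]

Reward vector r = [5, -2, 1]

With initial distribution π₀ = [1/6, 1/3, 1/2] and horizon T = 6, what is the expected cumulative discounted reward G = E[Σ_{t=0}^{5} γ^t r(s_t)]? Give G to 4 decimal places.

t=0: π = [0.1667, 0.3333, 0.5000], E[r] = 0.6667, γ^t·E[r] = 0.666667, running G = 0.666667
t=1: π = [0.3611, 0.3056, 0.3333], E[r] = 1.5278, γ^t·E[r] = 1.069444, running G = 1.736111
t=2: π = [0.3310, 0.3079, 0.3611], E[r] = 1.4005, γ^t·E[r] = 0.686227, running G = 2.422338
t=3: π = [0.3358, 0.3077, 0.3565], E[r] = 1.4203, γ^t·E[r] = 0.487174, running G = 2.909512
t=4: π = [0.3351, 0.3077, 0.3573], E[r] = 1.4171, γ^t·E[r] = 0.340254, running G = 3.249765
t=5: π = [0.3352, 0.3077, 0.3571], E[r] = 1.4177, γ^t·E[r] = 0.238266, running G = 3.488031

G = 3.4880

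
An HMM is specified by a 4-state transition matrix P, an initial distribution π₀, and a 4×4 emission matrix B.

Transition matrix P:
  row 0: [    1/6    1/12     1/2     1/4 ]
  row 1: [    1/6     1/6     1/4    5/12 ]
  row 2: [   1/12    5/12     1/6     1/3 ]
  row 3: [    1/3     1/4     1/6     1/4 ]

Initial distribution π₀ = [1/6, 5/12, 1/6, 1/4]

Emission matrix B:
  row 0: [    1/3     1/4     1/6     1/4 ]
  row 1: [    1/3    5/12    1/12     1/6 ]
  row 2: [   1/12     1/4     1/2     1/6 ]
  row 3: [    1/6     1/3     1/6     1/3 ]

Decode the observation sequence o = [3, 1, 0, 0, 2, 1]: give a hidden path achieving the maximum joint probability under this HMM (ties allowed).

path = [3, 1, 3, 0, 2, 1]

t=0: δ = [4.167e-02, 6.944e-02, 2.778e-02, 8.333e-02]  (obs o_0=3)
t=1: δ = [6.944e-03, 8.681e-03, 5.208e-03, 9.645e-03]  ψ = [3, 3, 0, 1]  (obs o_1=1)
t=2: δ = [1.072e-03, 8.038e-04, 2.894e-04, 6.028e-04]  ψ = [3, 3, 0, 1]  (obs o_2=0)
t=3: δ = [6.698e-05, 5.023e-05, 4.465e-05, 5.582e-05]  ψ = [3, 3, 0, 1]  (obs o_3=0)
t=4: δ = [3.101e-06, 1.550e-06, 1.674e-05, 3.489e-06]  ψ = [3, 2, 0, 1]  (obs o_4=2)
t=5: δ = [3.489e-07, 2.907e-06, 6.977e-07, 1.861e-06]  ψ = [2, 2, 2, 2]  (obs o_5=1)
backtrack: best end state = 1; path = [3, 1, 3, 0, 2, 1]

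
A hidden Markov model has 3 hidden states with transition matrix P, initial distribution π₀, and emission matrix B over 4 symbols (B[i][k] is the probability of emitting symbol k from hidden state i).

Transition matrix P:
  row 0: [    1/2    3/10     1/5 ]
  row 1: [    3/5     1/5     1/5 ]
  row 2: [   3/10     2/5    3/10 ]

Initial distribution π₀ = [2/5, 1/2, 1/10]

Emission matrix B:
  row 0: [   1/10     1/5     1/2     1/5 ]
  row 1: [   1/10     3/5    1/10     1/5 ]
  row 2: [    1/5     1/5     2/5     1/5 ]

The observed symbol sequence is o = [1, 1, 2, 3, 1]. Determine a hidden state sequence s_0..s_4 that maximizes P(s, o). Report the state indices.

t=0: δ = [8.000e-02, 3.000e-01, 2.000e-02]  (obs o_0=1)
t=1: δ = [3.600e-02, 3.600e-02, 1.200e-02]  ψ = [1, 1, 1]  (obs o_1=1)
t=2: δ = [1.080e-02, 1.080e-03, 2.880e-03]  ψ = [1, 0, 0]  (obs o_2=2)
t=3: δ = [1.080e-03, 6.480e-04, 4.320e-04]  ψ = [0, 0, 0]  (obs o_3=3)
t=4: δ = [1.080e-04, 1.944e-04, 4.320e-05]  ψ = [0, 0, 0]  (obs o_4=1)
backtrack: best end state = 1; path = [1, 1, 0, 0, 1]

path = [1, 1, 0, 0, 1]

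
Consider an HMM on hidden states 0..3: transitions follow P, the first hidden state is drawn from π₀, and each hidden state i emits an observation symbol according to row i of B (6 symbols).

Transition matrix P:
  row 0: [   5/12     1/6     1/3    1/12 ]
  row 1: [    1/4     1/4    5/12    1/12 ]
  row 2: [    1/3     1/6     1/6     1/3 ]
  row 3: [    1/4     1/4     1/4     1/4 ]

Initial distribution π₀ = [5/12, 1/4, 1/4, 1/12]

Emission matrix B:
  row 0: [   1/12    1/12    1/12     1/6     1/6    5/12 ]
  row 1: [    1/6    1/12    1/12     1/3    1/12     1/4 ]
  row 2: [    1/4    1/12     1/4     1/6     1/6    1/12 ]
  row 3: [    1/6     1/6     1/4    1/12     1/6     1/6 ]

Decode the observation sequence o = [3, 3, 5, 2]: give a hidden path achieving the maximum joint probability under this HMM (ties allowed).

path = [0, 0, 0, 2]

t=0: δ = [6.944e-02, 8.333e-02, 4.167e-02, 6.944e-03]  (obs o_0=3)
t=1: δ = [4.823e-03, 6.944e-03, 5.787e-03, 1.157e-03]  ψ = [0, 1, 1, 2]  (obs o_1=3)
t=2: δ = [8.372e-04, 4.340e-04, 2.411e-04, 3.215e-04]  ψ = [0, 1, 1, 2]  (obs o_2=5)
t=3: δ = [2.907e-05, 1.163e-05, 6.977e-05, 2.009e-05]  ψ = [0, 0, 0, 2]  (obs o_3=2)
backtrack: best end state = 2; path = [0, 0, 0, 2]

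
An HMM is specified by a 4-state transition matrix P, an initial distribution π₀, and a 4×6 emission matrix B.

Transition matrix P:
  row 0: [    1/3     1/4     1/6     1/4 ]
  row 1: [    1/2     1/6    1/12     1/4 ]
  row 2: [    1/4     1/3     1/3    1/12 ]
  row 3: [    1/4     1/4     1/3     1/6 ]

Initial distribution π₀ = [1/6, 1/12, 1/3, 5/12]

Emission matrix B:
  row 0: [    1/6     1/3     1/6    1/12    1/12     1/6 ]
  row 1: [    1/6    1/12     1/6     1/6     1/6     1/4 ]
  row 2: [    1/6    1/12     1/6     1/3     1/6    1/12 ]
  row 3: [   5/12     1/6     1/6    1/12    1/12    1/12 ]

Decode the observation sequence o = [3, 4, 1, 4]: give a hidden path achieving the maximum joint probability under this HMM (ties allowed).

path = [2, 1, 0, 1]

t=0: δ = [1.389e-02, 1.389e-02, 1.111e-01, 3.472e-02]  (obs o_0=3)
t=1: δ = [2.315e-03, 6.173e-03, 6.173e-03, 7.716e-04]  ψ = [2, 2, 2, 2]  (obs o_1=4)
t=2: δ = [1.029e-03, 1.715e-04, 1.715e-04, 2.572e-04]  ψ = [1, 2, 2, 1]  (obs o_2=1)
t=3: δ = [2.858e-05, 4.287e-05, 2.858e-05, 2.143e-05]  ψ = [0, 0, 0, 0]  (obs o_3=4)
backtrack: best end state = 1; path = [2, 1, 0, 1]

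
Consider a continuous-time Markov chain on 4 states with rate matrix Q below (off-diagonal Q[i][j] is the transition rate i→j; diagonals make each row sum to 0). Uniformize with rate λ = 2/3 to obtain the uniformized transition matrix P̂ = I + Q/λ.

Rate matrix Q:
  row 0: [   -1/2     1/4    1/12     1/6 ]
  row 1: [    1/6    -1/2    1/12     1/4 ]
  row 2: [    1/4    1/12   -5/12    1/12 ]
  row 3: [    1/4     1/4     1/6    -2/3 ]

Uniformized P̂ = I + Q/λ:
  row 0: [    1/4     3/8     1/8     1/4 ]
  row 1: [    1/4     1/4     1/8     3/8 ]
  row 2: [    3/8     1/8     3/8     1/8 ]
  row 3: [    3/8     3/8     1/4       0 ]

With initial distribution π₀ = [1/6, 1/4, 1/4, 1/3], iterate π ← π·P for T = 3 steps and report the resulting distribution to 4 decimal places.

π = [0.3022, 0.2889, 0.2026, 0.2062]

t=0: π = [0.1667, 0.2500, 0.2500, 0.3333]
t=1: π = [0.3229, 0.2813, 0.2292, 0.1667]
t=2: π = [0.2995, 0.2826, 0.2031, 0.2148]
t=3: π = [0.3022, 0.2889, 0.2026, 0.2062]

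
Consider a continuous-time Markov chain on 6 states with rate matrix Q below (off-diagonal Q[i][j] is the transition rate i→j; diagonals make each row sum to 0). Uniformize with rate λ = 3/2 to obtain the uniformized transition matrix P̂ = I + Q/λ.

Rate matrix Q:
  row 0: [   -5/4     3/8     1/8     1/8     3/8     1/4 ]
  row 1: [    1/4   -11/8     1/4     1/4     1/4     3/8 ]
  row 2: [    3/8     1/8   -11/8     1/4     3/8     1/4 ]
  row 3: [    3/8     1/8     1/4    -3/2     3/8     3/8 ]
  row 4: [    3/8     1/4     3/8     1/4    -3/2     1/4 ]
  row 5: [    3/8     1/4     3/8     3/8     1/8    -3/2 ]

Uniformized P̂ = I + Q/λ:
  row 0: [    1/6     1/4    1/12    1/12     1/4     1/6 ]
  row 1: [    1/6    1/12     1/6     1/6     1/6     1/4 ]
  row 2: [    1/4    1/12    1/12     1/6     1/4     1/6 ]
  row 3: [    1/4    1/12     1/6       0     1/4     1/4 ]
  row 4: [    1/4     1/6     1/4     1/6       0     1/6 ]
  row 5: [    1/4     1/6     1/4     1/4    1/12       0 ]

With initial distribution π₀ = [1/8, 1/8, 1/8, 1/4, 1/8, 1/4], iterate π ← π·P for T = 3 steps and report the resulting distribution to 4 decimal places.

π = [0.2193, 0.1478, 0.1629, 0.1390, 0.1677, 0.1633]

t=0: π = [0.1250, 0.1250, 0.1250, 0.2500, 0.1250, 0.2500]
t=1: π = [0.2292, 0.1354, 0.1771, 0.1354, 0.1667, 0.1563]
t=2: π = [0.2196, 0.1484, 0.1597, 0.1380, 0.1710, 0.1632]
t=3: π = [0.2193, 0.1478, 0.1629, 0.1390, 0.1677, 0.1633]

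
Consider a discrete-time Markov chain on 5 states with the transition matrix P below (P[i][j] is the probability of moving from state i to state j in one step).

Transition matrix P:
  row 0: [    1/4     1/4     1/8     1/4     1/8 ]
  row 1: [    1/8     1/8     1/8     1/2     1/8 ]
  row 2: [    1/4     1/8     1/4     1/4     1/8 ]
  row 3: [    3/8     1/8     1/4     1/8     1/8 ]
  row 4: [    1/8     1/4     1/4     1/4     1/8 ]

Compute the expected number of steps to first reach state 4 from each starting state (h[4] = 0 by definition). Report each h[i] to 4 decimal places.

h = [8.0000, 8.0000, 8.0000, 8.0000, 0.0000]

First-step conditioning: h[4] = 0; for i ≠ 4, h[i] = 1 + Σ_k P[i][k]·h[k].
  h[0] = 1 + 1/4·h[0] + 1/4·h[1] + 1/8·h[2] + 1/4·h[3]
  h[1] = 1 + 1/8·h[0] + 1/8·h[1] + 1/8·h[2] + 1/2·h[3]
  h[2] = 1 + 1/4·h[0] + 1/8·h[1] + 1/4·h[2] + 1/4·h[3]
  h[3] = 1 + 3/8·h[0] + 1/8·h[1] + 1/4·h[2] + 1/8·h[3]
Solving the 4×4 linear system over states ≠ 4 gives exactly h = [8, 8, 8, 8, 0] (h[4] = 0 is the target).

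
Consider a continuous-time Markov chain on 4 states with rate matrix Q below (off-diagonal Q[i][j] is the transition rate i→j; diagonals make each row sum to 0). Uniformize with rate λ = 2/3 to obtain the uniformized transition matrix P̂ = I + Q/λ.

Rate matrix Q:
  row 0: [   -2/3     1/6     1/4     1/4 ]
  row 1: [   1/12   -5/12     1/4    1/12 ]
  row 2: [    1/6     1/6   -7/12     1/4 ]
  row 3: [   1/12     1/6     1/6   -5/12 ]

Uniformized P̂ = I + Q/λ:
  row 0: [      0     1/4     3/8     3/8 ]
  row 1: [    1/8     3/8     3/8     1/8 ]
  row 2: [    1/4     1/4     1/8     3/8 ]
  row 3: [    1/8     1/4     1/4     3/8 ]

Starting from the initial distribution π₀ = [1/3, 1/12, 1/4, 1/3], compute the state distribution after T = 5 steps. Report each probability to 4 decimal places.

t=0: π = [0.3333, 0.0833, 0.2500, 0.3333]
t=1: π = [0.1146, 0.2604, 0.2708, 0.3542]
t=2: π = [0.1445, 0.2826, 0.2630, 0.3099]
t=3: π = [0.1398, 0.2853, 0.2705, 0.3044]
t=4: π = [0.1413, 0.2857, 0.2693, 0.3037]
t=5: π = [0.1410, 0.2857, 0.2697, 0.3036]

π = [0.1410, 0.2857, 0.2697, 0.3036]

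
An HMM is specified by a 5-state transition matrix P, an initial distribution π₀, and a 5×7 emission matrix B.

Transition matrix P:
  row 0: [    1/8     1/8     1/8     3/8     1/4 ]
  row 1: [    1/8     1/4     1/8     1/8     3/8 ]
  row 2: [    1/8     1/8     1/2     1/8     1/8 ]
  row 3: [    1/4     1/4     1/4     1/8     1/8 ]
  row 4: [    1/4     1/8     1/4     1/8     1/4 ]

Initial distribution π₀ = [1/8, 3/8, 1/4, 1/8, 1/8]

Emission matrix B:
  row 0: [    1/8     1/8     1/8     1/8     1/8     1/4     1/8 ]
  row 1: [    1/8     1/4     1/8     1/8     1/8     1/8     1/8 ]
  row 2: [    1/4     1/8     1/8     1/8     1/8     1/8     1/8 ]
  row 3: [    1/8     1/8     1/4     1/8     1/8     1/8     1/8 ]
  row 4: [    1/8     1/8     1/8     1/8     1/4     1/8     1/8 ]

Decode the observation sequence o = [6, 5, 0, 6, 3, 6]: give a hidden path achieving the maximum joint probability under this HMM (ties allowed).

path = [2, 2, 2, 2, 2, 2]

t=0: δ = [1.562e-02, 4.688e-02, 3.125e-02, 1.562e-02, 1.562e-02]  (obs o_0=6)
t=1: δ = [1.465e-03, 1.465e-03, 1.953e-03, 7.324e-04, 2.197e-03]  ψ = [1, 1, 2, 0, 1]  (obs o_1=5)
t=2: δ = [6.866e-05, 4.578e-05, 2.441e-04, 6.866e-05, 6.866e-05]  ψ = [4, 1, 2, 0, 1]  (obs o_2=0)
t=3: δ = [3.815e-06, 3.815e-06, 1.526e-05, 3.815e-06, 3.815e-06]  ψ = [2, 2, 2, 2, 2]  (obs o_3=6)
t=4: δ = [2.384e-07, 2.384e-07, 9.537e-07, 2.384e-07, 2.384e-07]  ψ = [2, 2, 2, 2, 2]  (obs o_4=3)
t=5: δ = [1.490e-08, 1.490e-08, 5.960e-08, 1.490e-08, 1.490e-08]  ψ = [2, 2, 2, 2, 2]  (obs o_5=6)
backtrack: best end state = 2; path = [2, 2, 2, 2, 2, 2]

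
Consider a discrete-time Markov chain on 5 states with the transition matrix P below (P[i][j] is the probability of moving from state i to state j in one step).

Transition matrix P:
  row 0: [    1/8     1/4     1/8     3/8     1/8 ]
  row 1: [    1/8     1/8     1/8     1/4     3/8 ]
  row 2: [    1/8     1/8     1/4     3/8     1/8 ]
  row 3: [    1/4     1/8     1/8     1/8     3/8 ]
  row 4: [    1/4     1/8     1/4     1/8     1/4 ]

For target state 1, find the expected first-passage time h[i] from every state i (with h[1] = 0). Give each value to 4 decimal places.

First-step conditioning: h[1] = 0; for i ≠ 1, h[i] = 1 + Σ_k P[i][k]·h[k].
  h[0] = 1 + 1/8·h[0] + 1/8·h[2] + 3/8·h[3] + 1/8·h[4]
  h[2] = 1 + 1/8·h[0] + 1/4·h[2] + 3/8·h[3] + 1/8·h[4]
  h[3] = 1 + 1/4·h[0] + 1/8·h[2] + 1/8·h[3] + 3/8·h[4]
  h[4] = 1 + 1/4·h[0] + 1/4·h[2] + 1/8·h[3] + 1/4·h[4]
Solving the 4×4 linear system over states ≠ 1 gives exactly h = [4144/701, 0, 4736/701, 4664/701, 4672/701] (h[1] = 0 is the target).

h = [5.9116, 0.0000, 6.7561, 6.6534, 6.6648]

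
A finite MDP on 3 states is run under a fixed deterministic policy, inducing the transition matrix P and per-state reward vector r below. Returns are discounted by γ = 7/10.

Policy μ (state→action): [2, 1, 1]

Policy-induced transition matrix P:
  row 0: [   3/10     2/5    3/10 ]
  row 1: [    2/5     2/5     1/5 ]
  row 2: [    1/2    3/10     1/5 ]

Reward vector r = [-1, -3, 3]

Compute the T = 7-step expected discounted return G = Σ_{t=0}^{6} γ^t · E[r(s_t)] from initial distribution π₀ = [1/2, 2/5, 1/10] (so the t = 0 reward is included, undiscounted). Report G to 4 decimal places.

t=0: π = [0.5000, 0.4000, 0.1000], E[r] = -1.4000, γ^t·E[r] = -1.400000, running G = -1.400000
t=1: π = [0.3600, 0.3900, 0.2500], E[r] = -0.7800, γ^t·E[r] = -0.546000, running G = -1.946000
t=2: π = [0.3890, 0.3750, 0.2360], E[r] = -0.8060, γ^t·E[r] = -0.394940, running G = -2.340940
t=3: π = [0.3847, 0.3764, 0.2389], E[r] = -0.7972, γ^t·E[r] = -0.273440, running G = -2.614380
t=4: π = [0.3854, 0.3761, 0.2385], E[r] = -0.7983, γ^t·E[r] = -0.191681, running G = -2.806061
t=5: π = [0.3853, 0.3762, 0.2385], E[r] = -0.7981, γ^t·E[r] = -0.134143, running G = -2.940204
t=6: π = [0.3853, 0.3761, 0.2385], E[r] = -0.7982, γ^t·E[r] = -0.093904, running G = -3.034108

G = -3.0341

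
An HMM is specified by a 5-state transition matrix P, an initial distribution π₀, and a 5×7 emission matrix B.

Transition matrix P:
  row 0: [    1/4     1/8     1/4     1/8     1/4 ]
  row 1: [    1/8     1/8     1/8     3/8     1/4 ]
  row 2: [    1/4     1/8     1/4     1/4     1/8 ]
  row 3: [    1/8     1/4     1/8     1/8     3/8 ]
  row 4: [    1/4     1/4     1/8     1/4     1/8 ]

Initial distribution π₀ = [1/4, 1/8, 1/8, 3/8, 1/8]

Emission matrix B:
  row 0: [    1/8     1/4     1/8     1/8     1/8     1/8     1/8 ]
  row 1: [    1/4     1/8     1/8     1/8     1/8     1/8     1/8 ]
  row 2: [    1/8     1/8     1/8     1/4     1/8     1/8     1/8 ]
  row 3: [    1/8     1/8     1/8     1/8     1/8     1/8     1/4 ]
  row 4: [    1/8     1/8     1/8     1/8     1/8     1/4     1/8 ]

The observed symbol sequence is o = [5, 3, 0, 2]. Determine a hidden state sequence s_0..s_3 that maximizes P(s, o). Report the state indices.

path = [3, 4, 1, 3]

t=0: δ = [3.125e-02, 1.562e-02, 1.562e-02, 4.688e-02, 3.125e-02]  (obs o_0=5)
t=1: δ = [9.766e-04, 1.465e-03, 1.953e-03, 9.766e-04, 2.197e-03]  ψ = [0, 3, 0, 4, 3]  (obs o_1=3)
t=2: δ = [6.866e-05, 1.373e-04, 6.104e-05, 6.866e-05, 4.578e-05]  ψ = [4, 4, 2, 1, 1]  (obs o_2=0)
t=3: δ = [2.146e-06, 2.146e-06, 2.146e-06, 6.437e-06, 4.292e-06]  ψ = [0, 1, 0, 1, 1]  (obs o_3=2)
backtrack: best end state = 3; path = [3, 4, 1, 3]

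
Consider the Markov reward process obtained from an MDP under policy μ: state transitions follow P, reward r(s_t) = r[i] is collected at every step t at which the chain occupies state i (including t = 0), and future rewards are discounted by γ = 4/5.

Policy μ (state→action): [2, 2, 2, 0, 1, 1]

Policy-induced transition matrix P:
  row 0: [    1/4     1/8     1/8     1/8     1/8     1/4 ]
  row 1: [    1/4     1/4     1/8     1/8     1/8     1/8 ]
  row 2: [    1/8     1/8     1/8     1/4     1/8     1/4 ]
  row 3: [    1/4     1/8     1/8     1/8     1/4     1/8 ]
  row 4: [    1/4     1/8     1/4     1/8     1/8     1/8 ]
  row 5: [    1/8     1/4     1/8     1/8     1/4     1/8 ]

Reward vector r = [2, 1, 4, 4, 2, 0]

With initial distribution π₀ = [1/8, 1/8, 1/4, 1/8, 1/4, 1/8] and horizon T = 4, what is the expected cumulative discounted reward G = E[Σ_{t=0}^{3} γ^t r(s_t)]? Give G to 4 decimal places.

t=0: π = [0.1250, 0.1250, 0.2500, 0.1250, 0.2500, 0.1250], E[r] = 2.3750, γ^t·E[r] = 2.375000, running G = 2.375000
t=1: π = [0.2031, 0.1563, 0.1563, 0.1563, 0.1563, 0.1719], E[r] = 2.1250, γ^t·E[r] = 1.700000, running G = 4.075000
t=2: π = [0.2090, 0.1660, 0.1445, 0.1445, 0.1660, 0.1699], E[r] = 2.0723, γ^t·E[r] = 1.326250, running G = 5.401250
t=3: π = [0.2107, 0.1670, 0.1458, 0.1431, 0.1643, 0.1692], E[r] = 2.0723, γ^t·E[r] = 1.061000, running G = 6.462250

G = 6.4623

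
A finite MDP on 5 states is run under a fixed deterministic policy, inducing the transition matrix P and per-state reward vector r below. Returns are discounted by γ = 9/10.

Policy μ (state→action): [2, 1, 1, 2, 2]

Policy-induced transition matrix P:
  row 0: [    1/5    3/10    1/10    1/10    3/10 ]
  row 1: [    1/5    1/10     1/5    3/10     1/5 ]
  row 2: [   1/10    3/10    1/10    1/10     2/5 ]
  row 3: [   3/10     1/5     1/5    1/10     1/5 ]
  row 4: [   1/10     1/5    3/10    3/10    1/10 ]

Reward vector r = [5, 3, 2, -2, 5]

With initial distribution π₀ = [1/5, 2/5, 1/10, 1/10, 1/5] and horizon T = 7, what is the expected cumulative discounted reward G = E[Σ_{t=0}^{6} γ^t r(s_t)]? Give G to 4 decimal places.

G = 14.3991

t=0: π = [0.2000, 0.4000, 0.1000, 0.1000, 0.2000], E[r] = 3.2000, γ^t·E[r] = 3.200000, running G = 3.200000
t=1: π = [0.1800, 0.1900, 0.1900, 0.2200, 0.2200], E[r] = 2.5100, γ^t·E[r] = 2.259000, running G = 5.459000
t=2: π = [0.1810, 0.2180, 0.1850, 0.1820, 0.2340], E[r] = 2.7350, γ^t·E[r] = 2.215350, running G = 7.674350
t=3: π = [0.1763, 0.2148, 0.1868, 0.1904, 0.2317], E[r] = 2.6772, γ^t·E[r] = 1.951679, running G = 9.626029
t=4: π = [0.1772, 0.2148, 0.1869, 0.1893, 0.2318], E[r] = 2.6847, γ^t·E[r] = 1.761405, running G = 11.387434
t=5: π = [0.1771, 0.2149, 0.1868, 0.1893, 0.2319], E[r] = 2.6845, γ^t·E[r] = 1.585179, running G = 12.972613
t=6: π = [0.1771, 0.2149, 0.1868, 0.1894, 0.2319], E[r] = 2.6842, γ^t·E[r] = 1.426511, running G = 14.399125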